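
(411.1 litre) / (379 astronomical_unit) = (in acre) 1 litre = 0.001 m^3, so 411.1 litre = 411.1 * 0.001 = 0.4111 m^3. 1 astronomical_unit = 1.4959787e+11 m, so 379 astronomical_unit = 379 * 1.4959787e+11 = 5.6697593e+13 m. Combine: 0.4111 m^3 / 5.6697593e+13 m = 7.2507487e-15 m^2. 1 acre = 4046.8564 m^2, so 7.2507487e-15 m^2 = 7.2507487e-15 / 4046.8564 = 1.791699e-18 acre ≈ 1.792e-18 acre (4 s.f.). Final answer: 1.792e-18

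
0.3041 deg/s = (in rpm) 0.05068. Check: 1 deg/s = 0.017453293 rad/s, so 0.3041 deg/s = 0.3041 * 0.017453293 = 0.0053075463 rad/s. 1 rpm = 0.10471976 rad/s, so 0.0053075463 rad/s = 0.0053075463 / 0.10471976 = 0.050683333 rpm ≈ 0.05068 rpm (4 s.f.).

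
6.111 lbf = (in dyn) 2.718e+06. Check: 1 lbf = 4.4482216 N, so 6.111 lbf = 6.111 * 4.4482216 = 27.183082 N. 1 dyn = 1e-05 N, so 27.183082 N = 27.183082 / 1e-05 = 2718308.2 dyn ≈ 2.718e+06 dyn (4 s.f.).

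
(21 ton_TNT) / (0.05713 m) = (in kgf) 1 ton_TNT = 4.184e+09 J, so 21 ton_TNT = 21 * 4.184e+09 = 8.7864e+10 J. 0.05713 m is already in m. Combine: 8.7864e+10 J / 0.05713 m = 1.537966e+12 N. 1 kgf = 9.80665 N, so 1.537966e+12 N = 1.537966e+12 / 9.80665 = 1.5682889e+11 kgf ≈ 1.568e+11 kgf (4 s.f.). Final answer: 1.568e+11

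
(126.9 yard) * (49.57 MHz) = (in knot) 1.118e+10. Check: 1 yard = 0.9144 m, so 126.9 yard = 126.9 * 0.9144 = 116.03736 m. 1 MHz = 1000000 Hz, so 49.57 MHz = 49.57 * 1000000 = 49570000 Hz. Combine: 116.03736 m * 49570000 Hz = 5.7519719e+09 m/s. 1 knot = 0.51444444 m/s, so 5.7519719e+09 m/s = 5.7519719e+09 / 0.51444444 = 1.1180939e+10 knot ≈ 1.118e+10 knot (4 s.f.).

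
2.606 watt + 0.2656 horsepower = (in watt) 200.7. Check: 2.606 watt = 2.606 W. 1 horsepower = 745.69987 W, so 0.2656 horsepower = 0.2656 * 745.69987 = 198.05789 W. Sum: 2.606 + 198.05789 = 200.66389 W. 200.66389 W = 200.66389 watt ≈ 200.7 watt (4 s.f.).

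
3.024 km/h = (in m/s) 1 km/h = 0.27777778 m/s, so 3.024 km/h = 3.024 * 0.27777778 = 0.84 m/s. Result: 0.84 m/s. Final answer: 0.84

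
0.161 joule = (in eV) 0.161 joule = 0.161 J. 1 eV = 1.6021766e-19 J, so 0.161 J = 0.161 / 1.6021766e-19 = 1.004883e+18 eV ≈ 1.005e+18 eV (4 s.f.). Final answer: 1.005e+18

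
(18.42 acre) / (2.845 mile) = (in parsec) 5.276e-16. Check: 1 acre = 4046.8564 m^2, so 18.42 acre = 18.42 * 4046.8564 = 74543.095 m^2. 1 mile = 1609.344 m, so 2.845 mile = 2.845 * 1609.344 = 4578.5837 m. Combine: 74543.095 m^2 / 4578.5837 m = 16.28082 m. 1 parsec = 3.0856776e+16 m, so 16.28082 m = 16.28082 / 3.0856776e+16 = 5.2762543e-16 parsec ≈ 5.276e-16 parsec (4 s.f.).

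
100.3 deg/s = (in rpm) 16.72. Check: 1 deg/s = 0.017453293 rad/s, so 100.3 deg/s = 100.3 * 0.017453293 = 1.7505652 rad/s. 1 rpm = 0.10471976 rad/s, so 1.7505652 rad/s = 1.7505652 / 0.10471976 = 16.716667 rpm ≈ 16.72 rpm (4 s.f.).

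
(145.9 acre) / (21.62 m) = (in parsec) 1 acre = 4046.8564 m^2, so 145.9 acre = 145.9 * 4046.8564 = 590436.35 m^2. 21.62 m is already in m. Combine: 590436.35 m^2 / 21.62 m = 27309.73 m. 1 parsec = 3.0856776e+16 m, so 27309.73 m = 27309.73 / 3.0856776e+16 = 8.8504806e-13 parsec ≈ 8.85e-13 parsec (4 s.f.). Final answer: 8.85e-13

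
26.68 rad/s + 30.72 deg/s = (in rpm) 259.9. Check: 26.68 rad/s is already in rad/s. 1 deg/s = 0.017453293 rad/s, so 30.72 deg/s = 30.72 * 0.017453293 = 0.53616515 rad/s. Sum: 26.68 + 0.53616515 = 27.216165 rad/s. 1 rpm = 0.10471976 rad/s, so 27.216165 rad/s = 27.216165 / 0.10471976 = 259.89523 rpm ≈ 259.9 rpm (4 s.f.).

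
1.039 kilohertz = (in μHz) 1 kilohertz = 1000 Hz, so 1.039 kilohertz = 1.039 * 1000 = 1039 Hz. 1 μHz = 1e-06 Hz, so 1039 Hz = 1039 / 1e-06 = 1.039e+09 μHz. Final answer: 1.039e+09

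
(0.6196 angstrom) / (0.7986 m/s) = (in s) 1 angstrom = 1e-10 m, so 0.6196 angstrom = 0.6196 * 1e-10 = 6.196e-11 m. 0.7986 m/s is already in m/s. Combine: 6.196e-11 m / 0.7986 m/s = 7.7585775e-11 s. Result: 7.7585775e-11 s ≈ 7.759e-11 s (4 s.f.). Final answer: 7.759e-11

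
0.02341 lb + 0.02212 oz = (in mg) 1 lb = 0.45359237 kg, so 0.02341 lb = 0.02341 * 0.45359237 = 0.010618597 kg. 1 oz = 0.028349523 kg, so 0.02212 oz = 0.02212 * 0.028349523 = 0.00062709145 kg. Sum: 0.010618597 + 0.00062709145 = 0.011245689 kg. 1 mg = 1e-06 kg, so 0.011245689 kg = 0.011245689 / 1e-06 = 11245.689 mg ≈ 1.125e+04 mg (4 s.f.). Final answer: 1.125e+04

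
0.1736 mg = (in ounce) 1 mg = 1e-06 kg, so 0.1736 mg = 0.1736 * 1e-06 = 1.736e-07 kg. 1 ounce = 0.028349523 kg, so 1.736e-07 kg = 1.736e-07 / 0.028349523 = 6.1235598e-06 ounce ≈ 6.124e-06 ounce (4 s.f.). Final answer: 6.124e-06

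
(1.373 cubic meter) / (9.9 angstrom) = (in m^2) 1.387e+09. Check: 1.373 cubic meter = 1.373 m^3. 1 angstrom = 1e-10 m, so 9.9 angstrom = 9.9 * 1e-10 = 9.9e-10 m. Combine: 1.373 m^3 / 9.9e-10 m = 1.3868687e+09 m^2. Result: 1.3868687e+09 m^2 ≈ 1.387e+09 m^2 (4 s.f.).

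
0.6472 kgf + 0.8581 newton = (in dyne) 1 kgf = 9.80665 N, so 0.6472 kgf = 0.6472 * 9.80665 = 6.3468639 N. 0.8581 newton = 0.8581 N. Sum: 6.3468639 + 0.8581 = 7.2049639 N. 1 dyne = 1e-05 N, so 7.2049639 N = 7.2049639 / 1e-05 = 720496.39 dyne ≈ 7.205e+05 dyne (4 s.f.). Final answer: 7.205e+05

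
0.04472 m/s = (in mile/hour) 0.1. Check: 1 mile/hour = 0.44704 m/s, so 0.04472 m/s = 0.04472 / 0.44704 = 0.10003579 mile/hour ≈ 0.1 mile/hour (4 s.f.).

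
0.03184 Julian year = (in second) 1.005e+06. Check: 1 Julian year = 31557600 s, so 0.03184 Julian year = 0.03184 * 31557600 = 1004794 s. 1004794 s = 1004794 second ≈ 1.005e+06 second (4 s.f.).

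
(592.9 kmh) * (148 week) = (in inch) 1 kmh = 0.27777778 m/s, so 592.9 kmh = 592.9 * 0.27777778 = 164.69444 m/s. 1 week = 604800 s, so 148 week = 148 * 604800 = 89510400 s. Combine: 164.69444 m/s * 89510400 s = 1.4741866e+10 m. 1 inch = 0.0254 m, so 1.4741866e+10 m = 1.4741866e+10 / 0.0254 = 5.8038841e+11 inch ≈ 5.804e+11 inch (4 s.f.). Final answer: 5.804e+11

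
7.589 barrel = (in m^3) 1.207. Check: 1 barrel = 0.15898729 m^3, so 7.589 barrel = 7.589 * 0.15898729 = 1.2065546 m^3. Result: 1.2065546 m^3 ≈ 1.207 m^3 (4 s.f.).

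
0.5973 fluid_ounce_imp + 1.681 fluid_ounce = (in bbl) 1 fluid_ounce_imp = 2.8413063e-05 m^3, so 0.5973 fluid_ounce_imp = 0.5973 * 2.8413063e-05 = 1.6971122e-05 m^3. 1 fluid_ounce = 2.957353e-05 m^3, so 1.681 fluid_ounce = 1.681 * 2.957353e-05 = 4.9713103e-05 m^3. Sum: 1.6971122e-05 + 4.9713103e-05 = 6.6684225e-05 m^3. 1 bbl = 0.15898729 m^3, so 6.6684225e-05 m^3 = 6.6684225e-05 / 0.15898729 = 0.00041943116 bbl ≈ 0.0004194 bbl (4 s.f.). Final answer: 0.0004194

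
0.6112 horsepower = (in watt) 1 horsepower = 745.69987 W, so 0.6112 horsepower = 0.6112 * 745.69987 = 455.77176 W. 455.77176 W = 455.77176 watt ≈ 455.8 watt (4 s.f.). Final answer: 455.8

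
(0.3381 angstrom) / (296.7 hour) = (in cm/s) 1 angstrom = 1e-10 m, so 0.3381 angstrom = 0.3381 * 1e-10 = 3.381e-11 m. 1 hour = 3600 s, so 296.7 hour = 296.7 * 3600 = 1068120 s. Combine: 3.381e-11 m / 1068120 s = 3.1653747e-17 m/s. 1 cm/s = 0.01 m/s, so 3.1653747e-17 m/s = 3.1653747e-17 / 0.01 = 3.1653747e-15 cm/s ≈ 3.165e-15 cm/s (4 s.f.). Final answer: 3.165e-15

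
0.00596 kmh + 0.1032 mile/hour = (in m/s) 0.04779. Check: 1 kmh = 0.27777778 m/s, so 0.00596 kmh = 0.00596 * 0.27777778 = 0.0016555556 m/s. 1 mile/hour = 0.44704 m/s, so 0.1032 mile/hour = 0.1032 * 0.44704 = 0.046134528 m/s. Sum: 0.0016555556 + 0.046134528 = 0.047790084 m/s. Result: 0.047790084 m/s ≈ 0.04779 m/s (4 s.f.).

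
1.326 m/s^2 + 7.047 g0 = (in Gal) 1.326 m/s^2 is already in m/s^2. 1 g0 = 9.80665 m/s^2, so 7.047 g0 = 7.047 * 9.80665 = 69.107463 m/s^2. Sum: 1.326 + 69.107463 = 70.433463 m/s^2. 1 Gal = 0.01 m/s^2, so 70.433463 m/s^2 = 70.433463 / 0.01 = 7043.3463 Gal ≈ 7043 Gal (4 s.f.). Final answer: 7043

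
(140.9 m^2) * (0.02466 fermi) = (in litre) 3.475e-12. Check: 140.9 m^2 is already in m^2. 1 fermi = 1e-15 m, so 0.02466 fermi = 0.02466 * 1e-15 = 2.466e-17 m. Combine: 140.9 m^2 * 2.466e-17 m = 3.474594e-15 m^3. 1 litre = 0.001 m^3, so 3.474594e-15 m^3 = 3.474594e-15 / 0.001 = 3.474594e-12 litre ≈ 3.475e-12 litre (4 s.f.).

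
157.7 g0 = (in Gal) 1 g0 = 9.80665 m/s^2, so 157.7 g0 = 157.7 * 9.80665 = 1546.5087 m/s^2. 1 Gal = 0.01 m/s^2, so 1546.5087 m/s^2 = 1546.5087 / 0.01 = 154650.87 Gal ≈ 1.547e+05 Gal (4 s.f.). Final answer: 1.547e+05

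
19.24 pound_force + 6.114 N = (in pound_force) 1 pound_force = 4.4482216 N, so 19.24 pound_force = 19.24 * 4.4482216 = 85.583784 N. 6.114 N is already in N. Sum: 85.583784 + 6.114 = 91.697784 N. 1 pound_force = 4.4482216 N, so 91.697784 N = 91.697784 / 4.4482216 = 20.614482 pound_force ≈ 20.61 pound_force (4 s.f.). Final answer: 20.61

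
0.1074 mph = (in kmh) 0.1728. Check: 1 mph = 0.44704 m/s, so 0.1074 mph = 0.1074 * 0.44704 = 0.048012096 m/s. 1 kmh = 0.27777778 m/s, so 0.048012096 m/s = 0.048012096 / 0.27777778 = 0.17284355 kmh ≈ 0.1728 kmh (4 s.f.).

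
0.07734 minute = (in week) 7.673e-06. Check: 1 minute = 60 s, so 0.07734 minute = 0.07734 * 60 = 4.6404 s. 1 week = 604800 s, so 4.6404 s = 4.6404 / 604800 = 7.672619e-06 week ≈ 7.673e-06 week (4 s.f.).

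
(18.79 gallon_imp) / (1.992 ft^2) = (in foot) 1 gallon_imp = 0.00454609 m^3, so 18.79 gallon_imp = 18.79 * 0.00454609 = 0.085421031 m^3. 1 ft^2 = 0.09290304 m^2, so 1.992 ft^2 = 1.992 * 0.09290304 = 0.18506286 m^2. Combine: 0.085421031 m^3 / 0.18506286 m^2 = 0.46157848 m. 1 foot = 0.3048 m, so 0.46157848 m = 0.46157848 / 0.3048 = 1.5143651 foot ≈ 1.514 foot (4 s.f.). Final answer: 1.514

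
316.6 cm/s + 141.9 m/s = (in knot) 1 cm/s = 0.01 m/s, so 316.6 cm/s = 316.6 * 0.01 = 3.166 m/s. 141.9 m/s is already in m/s. Sum: 3.166 + 141.9 = 145.066 m/s. 1 knot = 0.51444444 m/s, so 145.066 m/s = 145.066 / 0.51444444 = 281.98575 knot ≈ 282 knot (4 s.f.). Final answer: 282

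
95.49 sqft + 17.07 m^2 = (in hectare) 1 sqft = 0.09290304 m^2, so 95.49 sqft = 95.49 * 0.09290304 = 8.8713113 m^2. 17.07 m^2 is already in m^2. Sum: 8.8713113 + 17.07 = 25.941311 m^2. 1 hectare = 10000 m^2, so 25.941311 m^2 = 25.941311 / 10000 = 0.0025941311 hectare ≈ 0.002594 hectare (4 s.f.). Final answer: 0.002594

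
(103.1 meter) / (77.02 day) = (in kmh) 103.1 meter = 103.1 m. 1 day = 86400 s, so 77.02 day = 77.02 * 86400 = 6654528 s. Combine: 103.1 m / 6654528 s = 1.549321e-05 m/s. 1 kmh = 0.27777778 m/s, so 1.549321e-05 m/s = 1.549321e-05 / 0.27777778 = 5.5775556e-05 kmh ≈ 5.578e-05 kmh (4 s.f.). Final answer: 5.578e-05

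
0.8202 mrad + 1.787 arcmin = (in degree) 1 mrad = 0.001 rad, so 0.8202 mrad = 0.8202 * 0.001 = 0.0008202 rad. 1 arcmin = 0.00029088821 rad, so 1.787 arcmin = 1.787 * 0.00029088821 = 0.00051981723 rad. Sum: 0.0008202 + 0.00051981723 = 0.0013400172 rad. 1 degree = 0.017453293 rad, so 0.0013400172 rad = 0.0013400172 / 0.017453293 = 0.076777332 degree ≈ 0.07678 degree (4 s.f.). Final answer: 0.07678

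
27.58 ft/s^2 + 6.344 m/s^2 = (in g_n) 1.504. Check: 1 ft/s^2 = 0.3048 m/s^2, so 27.58 ft/s^2 = 27.58 * 0.3048 = 8.406384 m/s^2. 6.344 m/s^2 is already in m/s^2. Sum: 8.406384 + 6.344 = 14.750384 m/s^2. 1 g_n = 9.80665 m/s^2, so 14.750384 m/s^2 = 14.750384 / 9.80665 = 1.5041206 g_n ≈ 1.504 g_n (4 s.f.).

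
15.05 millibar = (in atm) 1 millibar = 100 Pa, so 15.05 millibar = 15.05 * 100 = 1505 Pa. 1 atm = 101325 Pa, so 1505 Pa = 1505 / 101325 = 0.014853195 atm ≈ 0.01485 atm (4 s.f.). Final answer: 0.01485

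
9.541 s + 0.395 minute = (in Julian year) 9.541 s is already in s. 1 minute = 60 s, so 0.395 minute = 0.395 * 60 = 23.7 s. Sum: 9.541 + 23.7 = 33.241 s. 1 Julian year = 31557600 s, so 33.241 s = 33.241 / 31557600 = 1.0533437e-06 Julian year ≈ 1.053e-06 Julian year (4 s.f.). Final answer: 1.053e-06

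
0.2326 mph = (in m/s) 1 mph = 0.44704 m/s, so 0.2326 mph = 0.2326 * 0.44704 = 0.1039815 m/s. Result: 0.1039815 m/s ≈ 0.104 m/s (4 s.f.). Final answer: 0.104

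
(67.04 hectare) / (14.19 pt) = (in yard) 1 hectare = 10000 m^2, so 67.04 hectare = 67.04 * 10000 = 670400 m^2. 1 pt = 0.00035277778 m, so 14.19 pt = 14.19 * 0.00035277778 = 0.0050059167 m. Combine: 670400 m^2 / 0.0050059167 m = 1.3392153e+08 m. 1 yard = 0.9144 m, so 1.3392153e+08 m = 1.3392153e+08 / 0.9144 = 1.4645836e+08 yard ≈ 1.465e+08 yard (4 s.f.). Final answer: 1.465e+08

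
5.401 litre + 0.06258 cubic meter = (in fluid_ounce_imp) 2393. Check: 1 litre = 0.001 m^3, so 5.401 litre = 5.401 * 0.001 = 0.005401 m^3. 0.06258 cubic meter = 0.06258 m^3. Sum: 0.005401 + 0.06258 = 0.067981 m^3. 1 fluid_ounce_imp = 2.8413063e-05 m^3, so 0.067981 m^3 = 0.067981 / 2.8413063e-05 = 2392.5967 fluid_ounce_imp ≈ 2393 fluid_ounce_imp (4 s.f.).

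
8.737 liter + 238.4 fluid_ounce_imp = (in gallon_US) 1 liter = 0.001 m^3, so 8.737 liter = 8.737 * 0.001 = 0.008737 m^3. 1 fluid_ounce_imp = 2.8413063e-05 m^3, so 238.4 fluid_ounce_imp = 238.4 * 2.8413063e-05 = 0.0067736741 m^3. Sum: 0.008737 + 0.0067736741 = 0.015510674 m^3. 1 gallon_US = 0.0037854118 m^3, so 0.015510674 m^3 = 0.015510674 / 0.0037854118 = 4.0974866 gallon_US ≈ 4.097 gallon_US (4 s.f.). Final answer: 4.097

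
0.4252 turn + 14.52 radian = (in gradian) 1 turn = 6.2831853 rad, so 0.4252 turn = 0.4252 * 6.2831853 = 2.6716104 rad. 14.52 radian = 14.52 rad. Sum: 2.6716104 + 14.52 = 17.19161 rad. 1 gradian = 0.015707963 rad, so 17.19161 rad = 17.19161 / 0.015707963 = 1094.4519 gradian ≈ 1094 gradian (4 s.f.). Final answer: 1094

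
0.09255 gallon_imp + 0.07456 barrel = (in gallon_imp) 1 gallon_imp = 0.00454609 m^3, so 0.09255 gallon_imp = 0.09255 * 0.00454609 = 0.00042074063 m^3. 1 barrel = 0.15898729 m^3, so 0.07456 barrel = 0.07456 * 0.15898729 = 0.011854093 m^3. Sum: 0.00042074063 + 0.011854093 = 0.012274833 m^3. 1 gallon_imp = 0.00454609 m^3, so 0.012274833 m^3 = 0.012274833 / 0.00454609 = 2.7000859 gallon_imp ≈ 2.7 gallon_imp (4 s.f.). Final answer: 2.7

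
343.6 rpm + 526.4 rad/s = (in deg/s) 1 rpm = 0.10471976 rad/s, so 343.6 rpm = 343.6 * 0.10471976 = 35.981708 rad/s. 526.4 rad/s is already in rad/s. Sum: 35.981708 + 526.4 = 562.38171 rad/s. 1 deg/s = 0.017453293 rad/s, so 562.38171 rad/s = 562.38171 / 0.017453293 = 32222.098 deg/s ≈ 3.222e+04 deg/s (4 s.f.). Final answer: 3.222e+04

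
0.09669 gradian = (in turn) 1 gradian = 0.015707963 rad, so 0.09669 gradian = 0.09669 * 0.015707963 = 0.001518803 rad. 1 turn = 6.2831853 rad, so 0.001518803 rad = 0.001518803 / 6.2831853 = 0.000241725 turn ≈ 0.0002417 turn (4 s.f.). Final answer: 0.0002417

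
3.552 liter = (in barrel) 0.02234. Check: 1 liter = 0.001 m^3, so 3.552 liter = 3.552 * 0.001 = 0.003552 m^3. 1 barrel = 0.15898729 m^3, so 0.003552 m^3 = 0.003552 / 0.15898729 = 0.022341408 barrel ≈ 0.02234 barrel (4 s.f.).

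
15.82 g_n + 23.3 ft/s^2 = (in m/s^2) 162.2. Check: 1 g_n = 9.80665 m/s^2, so 15.82 g_n = 15.82 * 9.80665 = 155.1412 m/s^2. 1 ft/s^2 = 0.3048 m/s^2, so 23.3 ft/s^2 = 23.3 * 0.3048 = 7.10184 m/s^2. Sum: 155.1412 + 7.10184 = 162.24304 m/s^2. Result: 162.24304 m/s^2 ≈ 162.2 m/s^2 (4 s.f.).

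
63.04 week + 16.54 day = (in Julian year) 1 week = 604800 s, so 63.04 week = 63.04 * 604800 = 38126592 s. 1 day = 86400 s, so 16.54 day = 16.54 * 86400 = 1429056 s. Sum: 38126592 + 1429056 = 39555648 s. 1 Julian year = 31557600 s, so 39555648 s = 39555648 / 31557600 = 1.2534428 Julian year ≈ 1.253 Julian year (4 s.f.). Final answer: 1.253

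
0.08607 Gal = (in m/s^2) 0.0008607. Check: 1 Gal = 0.01 m/s^2, so 0.08607 Gal = 0.08607 * 0.01 = 0.0008607 m/s^2. Result: 0.0008607 m/s^2.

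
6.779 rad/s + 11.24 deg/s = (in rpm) 66.61. Check: 6.779 rad/s is already in rad/s. 1 deg/s = 0.017453293 rad/s, so 11.24 deg/s = 11.24 * 0.017453293 = 0.19617501 rad/s. Sum: 6.779 + 0.19617501 = 6.975175 rad/s. 1 rpm = 0.10471976 rad/s, so 6.975175 rad/s = 6.975175 / 0.10471976 = 66.608015 rpm ≈ 66.61 rpm (4 s.f.).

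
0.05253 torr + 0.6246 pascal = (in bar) 7.628e-05. Check: 1 torr = 133.32237 Pa, so 0.05253 torr = 0.05253 * 133.32237 = 7.003424 Pa. 0.6246 pascal = 0.6246 Pa. Sum: 7.003424 + 0.6246 = 7.628024 Pa. 1 bar = 100000 Pa, so 7.628024 Pa = 7.628024 / 100000 = 7.628024e-05 bar ≈ 7.628e-05 bar (4 s.f.).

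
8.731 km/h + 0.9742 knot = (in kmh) 1 km/h = 0.27777778 m/s, so 8.731 km/h = 8.731 * 0.27777778 = 2.4252778 m/s. 1 knot = 0.51444444 m/s, so 0.9742 knot = 0.9742 * 0.51444444 = 0.50117178 m/s. Sum: 2.4252778 + 0.50117178 = 2.9264496 m/s. 1 kmh = 0.27777778 m/s, so 2.9264496 m/s = 2.9264496 / 0.27777778 = 10.535218 kmh ≈ 10.54 kmh (4 s.f.). Final answer: 10.54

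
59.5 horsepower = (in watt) 4.437e+04. Check: 1 horsepower = 745.69987 W, so 59.5 horsepower = 59.5 * 745.69987 = 44369.142 W. 44369.142 W = 44369.142 watt ≈ 4.437e+04 watt (4 s.f.).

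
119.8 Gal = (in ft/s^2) 1 Gal = 0.01 m/s^2, so 119.8 Gal = 119.8 * 0.01 = 1.198 m/s^2. 1 ft/s^2 = 0.3048 m/s^2, so 1.198 m/s^2 = 1.198 / 0.3048 = 3.9304462 ft/s^2 ≈ 3.93 ft/s^2 (4 s.f.). Final answer: 3.93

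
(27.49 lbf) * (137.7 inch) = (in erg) 1 lbf = 4.4482216 N, so 27.49 lbf = 27.49 * 4.4482216 = 122.28161 N. 1 inch = 0.0254 m, so 137.7 inch = 137.7 * 0.0254 = 3.49758 m. Combine: 122.28161 N * 3.49758 m = 427.68972 J. 1 erg = 1e-07 J, so 427.68972 J = 427.68972 / 1e-07 = 4.2768972e+09 erg ≈ 4.277e+09 erg (4 s.f.). Final answer: 4.277e+09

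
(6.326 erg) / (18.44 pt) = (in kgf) 9.916e-06. Check: 1 erg = 1e-07 J, so 6.326 erg = 6.326 * 1e-07 = 6.326e-07 J. 1 pt = 0.00035277778 m, so 18.44 pt = 18.44 * 0.00035277778 = 0.0065052222 m. Combine: 6.326e-07 J / 0.0065052222 m = 9.7244949e-05 N. 1 kgf = 9.80665 N, so 9.7244949e-05 N = 9.7244949e-05 / 9.80665 = 9.9162251e-06 kgf ≈ 9.916e-06 kgf (4 s.f.).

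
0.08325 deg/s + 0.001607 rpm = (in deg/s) 0.09289. Check: 1 deg/s = 0.017453293 rad/s, so 0.08325 deg/s = 0.08325 * 0.017453293 = 0.0014529866 rad/s. 1 rpm = 0.10471976 rad/s, so 0.001607 rpm = 0.001607 * 0.10471976 = 0.00016828465 rad/s. Sum: 0.0014529866 + 0.00016828465 = 0.0016212712 rad/s. 1 deg/s = 0.017453293 rad/s, so 0.0016212712 rad/s = 0.0016212712 / 0.017453293 = 0.092892 deg/s ≈ 0.09289 deg/s (4 s.f.).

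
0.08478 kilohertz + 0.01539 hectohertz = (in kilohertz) 0.08632. Check: 1 kilohertz = 1000 Hz, so 0.08478 kilohertz = 0.08478 * 1000 = 84.78 Hz. 1 hectohertz = 100 Hz, so 0.01539 hectohertz = 0.01539 * 100 = 1.539 Hz. Sum: 84.78 + 1.539 = 86.319 Hz. 1 kilohertz = 1000 Hz, so 86.319 Hz = 86.319 / 1000 = 0.086319 kilohertz ≈ 0.08632 kilohertz (4 s.f.).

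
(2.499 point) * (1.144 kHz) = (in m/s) 1.009. Check: 1 point = 0.00035277778 m, so 2.499 point = 2.499 * 0.00035277778 = 0.00088159167 m. 1 kHz = 1000 Hz, so 1.144 kHz = 1.144 * 1000 = 1144 Hz. Combine: 0.00088159167 m * 1144 Hz = 1.0085409 m/s. Result: 1.0085409 m/s ≈ 1.009 m/s (4 s.f.).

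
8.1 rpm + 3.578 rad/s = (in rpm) 1 rpm = 0.10471976 rad/s, so 8.1 rpm = 8.1 * 0.10471976 = 0.84823002 rad/s. 3.578 rad/s is already in rad/s. Sum: 0.84823002 + 3.578 = 4.42623 rad/s. 1 rpm = 0.10471976 rad/s, so 4.42623 rad/s = 4.42623 / 0.10471976 = 42.267383 rpm ≈ 42.27 rpm (4 s.f.). Final answer: 42.27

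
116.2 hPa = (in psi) 1 hPa = 100 Pa, so 116.2 hPa = 116.2 * 100 = 11620 Pa. 1 psi = 6894.7573 Pa, so 11620 Pa = 11620 / 6894.7573 = 1.6853385 psi ≈ 1.685 psi (4 s.f.). Final answer: 1.685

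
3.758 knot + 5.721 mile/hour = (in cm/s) 449.1. Check: 1 knot = 0.51444444 m/s, so 3.758 knot = 3.758 * 0.51444444 = 1.9332822 m/s. 1 mile/hour = 0.44704 m/s, so 5.721 mile/hour = 5.721 * 0.44704 = 2.5575158 m/s. Sum: 1.9332822 + 2.5575158 = 4.4907981 m/s. 1 cm/s = 0.01 m/s, so 4.4907981 m/s = 4.4907981 / 0.01 = 449.07981 cm/s ≈ 449.1 cm/s (4 s.f.).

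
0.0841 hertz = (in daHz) 0.00841. Check: 0.0841 hertz = 0.0841 Hz. 1 daHz = 10 Hz, so 0.0841 Hz = 0.0841 / 10 = 0.00841 daHz.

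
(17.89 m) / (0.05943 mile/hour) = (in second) 17.89 m is already in m. 1 mile/hour = 0.44704 m/s, so 0.05943 mile/hour = 0.05943 * 0.44704 = 0.026567587 m/s. Combine: 17.89 m / 0.026567587 m/s = 673.37692 s. 673.37692 s = 673.37692 second ≈ 673.4 second (4 s.f.). Final answer: 673.4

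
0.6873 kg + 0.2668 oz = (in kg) 0.6949. Check: 0.6873 kg is already in kg. 1 oz = 0.028349523 kg, so 0.2668 oz = 0.2668 * 0.028349523 = 0.0075636528 kg. Sum: 0.6873 + 0.0075636528 = 0.69486365 kg. Result: 0.69486365 kg ≈ 0.6949 kg (4 s.f.).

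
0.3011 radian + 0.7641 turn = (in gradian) 0.3011 radian = 0.3011 rad. 1 turn = 6.2831853 rad, so 0.7641 turn = 0.7641 * 6.2831853 = 4.8009819 rad. Sum: 0.3011 + 4.8009819 = 5.1020819 rad. 1 gradian = 0.015707963 rad, so 5.1020819 rad = 5.1020819 / 0.015707963 = 324.80862 gradian ≈ 324.8 gradian (4 s.f.). Final answer: 324.8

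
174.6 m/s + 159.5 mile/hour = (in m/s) 245.9. Check: 174.6 m/s is already in m/s. 1 mile/hour = 0.44704 m/s, so 159.5 mile/hour = 159.5 * 0.44704 = 71.30288 m/s. Sum: 174.6 + 71.30288 = 245.90288 m/s. Result: 245.90288 m/s ≈ 245.9 m/s (4 s.f.).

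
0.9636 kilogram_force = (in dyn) 1 kilogram_force = 9.80665 N, so 0.9636 kilogram_force = 0.9636 * 9.80665 = 9.4496879 N. 1 dyn = 1e-05 N, so 9.4496879 N = 9.4496879 / 1e-05 = 944968.79 dyn ≈ 9.45e+05 dyn (4 s.f.). Final answer: 9.45e+05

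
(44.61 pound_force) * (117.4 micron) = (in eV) 1.454e+17. Check: 1 pound_force = 4.4482216 N, so 44.61 pound_force = 44.61 * 4.4482216 = 198.43517 N. 1 micron = 1e-06 m, so 117.4 micron = 117.4 * 1e-06 = 0.0001174 m. Combine: 198.43517 N * 0.0001174 m = 0.023296289 J. 1 eV = 1.6021766e-19 J, so 0.023296289 J = 0.023296289 / 1.6021766e-19 = 1.45404e+17 eV ≈ 1.454e+17 eV (4 s.f.).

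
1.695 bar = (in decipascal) 1.695e+06. Check: 1 bar = 100000 Pa, so 1.695 bar = 1.695 * 100000 = 169500 Pa. 1 decipascal = 0.1 Pa, so 169500 Pa = 169500 / 0.1 = 1695000 decipascal ≈ 1.695e+06 decipascal (4 s.f.).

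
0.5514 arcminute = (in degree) 0.00919. Check: 1 arcminute = 0.00029088821 rad, so 0.5514 arcminute = 0.5514 * 0.00029088821 = 0.00016039576 rad. 1 degree = 0.017453293 rad, so 0.00016039576 rad = 0.00016039576 / 0.017453293 = 0.00919 degree.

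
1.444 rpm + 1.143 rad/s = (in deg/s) 1 rpm = 0.10471976 rad/s, so 1.444 rpm = 1.444 * 0.10471976 = 0.15121533 rad/s. 1.143 rad/s is already in rad/s. Sum: 0.15121533 + 1.143 = 1.2942153 rad/s. 1 deg/s = 0.017453293 rad/s, so 1.2942153 rad/s = 1.2942153 / 0.017453293 = 74.153076 deg/s ≈ 74.15 deg/s (4 s.f.). Final answer: 74.15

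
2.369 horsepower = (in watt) 1767. Check: 1 horsepower = 745.69987 W, so 2.369 horsepower = 2.369 * 745.69987 = 1766.563 W. 1766.563 W = 1766.563 watt ≈ 1767 watt (4 s.f.).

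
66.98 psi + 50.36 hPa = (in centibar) 466.8. Check: 1 psi = 6894.7573 Pa, so 66.98 psi = 66.98 * 6894.7573 = 461810.84 Pa. 1 hPa = 100 Pa, so 50.36 hPa = 50.36 * 100 = 5036 Pa. Sum: 461810.84 + 5036 = 466846.84 Pa. 1 centibar = 1000 Pa, so 466846.84 Pa = 466846.84 / 1000 = 466.84684 centibar ≈ 466.8 centibar (4 s.f.).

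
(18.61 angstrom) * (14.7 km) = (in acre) 1 angstrom = 1e-10 m, so 18.61 angstrom = 18.61 * 1e-10 = 1.861e-09 m. 1 km = 1000 m, so 14.7 km = 14.7 * 1000 = 14700 m. Combine: 1.861e-09 m * 14700 m = 2.73567e-05 m^2. 1 acre = 4046.8564 m^2, so 2.73567e-05 m^2 = 2.73567e-05 / 4046.8564 = 6.7599878e-09 acre ≈ 6.76e-09 acre (4 s.f.). Final answer: 6.76e-09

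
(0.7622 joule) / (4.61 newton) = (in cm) 16.53. Check: 0.7622 joule = 0.7622 J. 4.61 newton = 4.61 N. Combine: 0.7622 J / 4.61 N = 0.16533623 m. 1 cm = 0.01 m, so 0.16533623 m = 0.16533623 / 0.01 = 16.533623 cm ≈ 16.53 cm (4 s.f.).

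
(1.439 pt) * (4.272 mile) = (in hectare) 0.000349. Check: 1 pt = 0.00035277778 m, so 1.439 pt = 1.439 * 0.00035277778 = 0.00050764722 m. 1 mile = 1609.344 m, so 4.272 mile = 4.272 * 1609.344 = 6875.1176 m. Combine: 0.00050764722 m * 6875.1176 m = 3.4901343 m^2. 1 hectare = 10000 m^2, so 3.4901343 m^2 = 3.4901343 / 10000 = 0.00034901343 hectare ≈ 0.000349 hectare (4 s.f.).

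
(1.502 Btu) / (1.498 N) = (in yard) 1 Btu = 1055.0559 J, so 1.502 Btu = 1.502 * 1055.0559 = 1584.6939 J. 1.498 N is already in N. Combine: 1584.6939 J / 1.498 N = 1057.8731 m. 1 yard = 0.9144 m, so 1057.8731 m = 1057.8731 / 0.9144 = 1156.9041 yard ≈ 1157 yard (4 s.f.). Final answer: 1157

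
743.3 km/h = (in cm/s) 1 km/h = 0.27777778 m/s, so 743.3 km/h = 743.3 * 0.27777778 = 206.47222 m/s. 1 cm/s = 0.01 m/s, so 206.47222 m/s = 206.47222 / 0.01 = 20647.222 cm/s ≈ 2.065e+04 cm/s (4 s.f.). Final answer: 2.065e+04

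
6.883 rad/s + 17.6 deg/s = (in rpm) 6.883 rad/s is already in rad/s. 1 deg/s = 0.017453293 rad/s, so 17.6 deg/s = 17.6 * 0.017453293 = 0.30717795 rad/s. Sum: 6.883 + 0.30717795 = 7.1901779 rad/s. 1 rpm = 0.10471976 rad/s, so 7.1901779 rad/s = 7.1901779 / 0.10471976 = 68.661142 rpm ≈ 68.66 rpm (4 s.f.). Final answer: 68.66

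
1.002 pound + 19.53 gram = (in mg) 1 pound = 0.45359237 kg, so 1.002 pound = 1.002 * 0.45359237 = 0.45449955 kg. 1 gram = 0.001 kg, so 19.53 gram = 19.53 * 0.001 = 0.01953 kg. Sum: 0.45449955 + 0.01953 = 0.47402955 kg. 1 mg = 1e-06 kg, so 0.47402955 kg = 0.47402955 / 1e-06 = 474029.55 mg ≈ 4.74e+05 mg (4 s.f.). Final answer: 4.74e+05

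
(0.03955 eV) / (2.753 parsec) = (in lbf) 1 eV = 1.6021766e-19 J, so 0.03955 eV = 0.03955 * 1.6021766e-19 = 6.3366086e-21 J. 1 parsec = 3.0856776e+16 m, so 2.753 parsec = 2.753 * 3.0856776e+16 = 8.4948704e+16 m. Combine: 6.3366086e-21 J / 8.4948704e+16 m = 7.4593352e-38 N. 1 lbf = 4.4482216 N, so 7.4593352e-38 N = 7.4593352e-38 / 4.4482216 = 1.6769253e-38 lbf ≈ 1.677e-38 lbf (4 s.f.). Final answer: 1.677e-38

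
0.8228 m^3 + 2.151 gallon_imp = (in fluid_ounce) 0.8228 m^3 is already in m^3. 1 gallon_imp = 0.00454609 m^3, so 2.151 gallon_imp = 2.151 * 0.00454609 = 0.0097786396 m^3. Sum: 0.8228 + 0.0097786396 = 0.83257864 m^3. 1 fluid_ounce = 2.957353e-05 m^3, so 0.83257864 m^3 = 0.83257864 / 2.957353e-05 = 28152.833 fluid_ounce ≈ 2.815e+04 fluid_ounce (4 s.f.). Final answer: 2.815e+04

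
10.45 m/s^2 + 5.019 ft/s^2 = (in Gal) 10.45 m/s^2 is already in m/s^2. 1 ft/s^2 = 0.3048 m/s^2, so 5.019 ft/s^2 = 5.019 * 0.3048 = 1.5297912 m/s^2. Sum: 10.45 + 1.5297912 = 11.979791 m/s^2. 1 Gal = 0.01 m/s^2, so 11.979791 m/s^2 = 11.979791 / 0.01 = 1197.9791 Gal ≈ 1198 Gal (4 s.f.). Final answer: 1198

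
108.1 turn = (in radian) 679.2. Check: 1 turn = 6.2831853 rad, so 108.1 turn = 108.1 * 6.2831853 = 679.21233 rad. 679.21233 rad = 679.21233 radian ≈ 679.2 radian (4 s.f.).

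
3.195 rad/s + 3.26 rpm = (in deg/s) 202.6. Check: 3.195 rad/s is already in rad/s. 1 rpm = 0.10471976 rad/s, so 3.26 rpm = 3.26 * 0.10471976 = 0.3413864 rad/s. Sum: 3.195 + 0.3413864 = 3.5363864 rad/s. 1 deg/s = 0.017453293 rad/s, so 3.5363864 rad/s = 3.5363864 / 0.017453293 = 202.62002 deg/s ≈ 202.6 deg/s (4 s.f.).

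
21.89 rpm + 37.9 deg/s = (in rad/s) 2.954. Check: 1 rpm = 0.10471976 rad/s, so 21.89 rpm = 21.89 * 0.10471976 = 2.2923154 rad/s. 1 deg/s = 0.017453293 rad/s, so 37.9 deg/s = 37.9 * 0.017453293 = 0.66147979 rad/s. Sum: 2.2923154 + 0.66147979 = 2.9537952 rad/s. Result: 2.9537952 rad/s ≈ 2.954 rad/s (4 s.f.).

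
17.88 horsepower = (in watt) 1.333e+04. Check: 1 horsepower = 745.69987 W, so 17.88 horsepower = 17.88 * 745.69987 = 13333.114 W. 13333.114 W = 13333.114 watt ≈ 1.333e+04 watt (4 s.f.).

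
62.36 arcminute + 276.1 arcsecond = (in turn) 1 arcminute = 0.00029088821 rad, so 62.36 arcminute = 62.36 * 0.00029088821 = 0.018139789 rad. 1 arcsecond = 4.8481368e-06 rad, so 276.1 arcsecond = 276.1 * 4.8481368e-06 = 0.0013385706 rad. Sum: 0.018139789 + 0.0013385706 = 0.019478359 rad. 1 turn = 6.2831853 rad, so 0.019478359 rad = 0.019478359 / 6.2831853 = 0.0031000772 turn ≈ 0.0031 turn (4 s.f.). Final answer: 0.0031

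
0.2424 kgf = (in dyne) 2.377e+05. Check: 1 kgf = 9.80665 N, so 0.2424 kgf = 0.2424 * 9.80665 = 2.377132 N. 1 dyne = 1e-05 N, so 2.377132 N = 2.377132 / 1e-05 = 237713.2 dyne ≈ 2.377e+05 dyne (4 s.f.).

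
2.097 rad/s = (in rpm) 20.02. Check: 1 rpm = 0.10471976 rad/s, so 2.097 rad/s = 2.097 / 0.10471976 = 20.024875 rpm ≈ 20.02 rpm (4 s.f.).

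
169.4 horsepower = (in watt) 1.263e+05. Check: 1 horsepower = 745.69987 W, so 169.4 horsepower = 169.4 * 745.69987 = 126321.56 W. 126321.56 W = 126321.56 watt ≈ 1.263e+05 watt (4 s.f.).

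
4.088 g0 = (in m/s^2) 1 g0 = 9.80665 m/s^2, so 4.088 g0 = 4.088 * 9.80665 = 40.089585 m/s^2. Result: 40.089585 m/s^2 ≈ 40.09 m/s^2 (4 s.f.). Final answer: 40.09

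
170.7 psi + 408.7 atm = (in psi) 1 psi = 6894.7573 Pa, so 170.7 psi = 170.7 * 6894.7573 = 1176935.1 Pa. 1 atm = 101325 Pa, so 408.7 atm = 408.7 * 101325 = 41411528 Pa. Sum: 1176935.1 + 41411528 = 42588463 Pa. 1 psi = 6894.7573 Pa, so 42588463 Pa = 42588463 / 6894.7573 = 6176.9343 psi ≈ 6177 psi (4 s.f.). Final answer: 6177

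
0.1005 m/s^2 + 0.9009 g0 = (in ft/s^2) 29.32. Check: 0.1005 m/s^2 is already in m/s^2. 1 g0 = 9.80665 m/s^2, so 0.9009 g0 = 0.9009 * 9.80665 = 8.834811 m/s^2. Sum: 0.1005 + 8.834811 = 8.935311 m/s^2. 1 ft/s^2 = 0.3048 m/s^2, so 8.935311 m/s^2 = 8.935311 / 0.3048 = 29.315325 ft/s^2 ≈ 29.32 ft/s^2 (4 s.f.).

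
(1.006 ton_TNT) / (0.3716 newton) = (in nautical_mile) 1 ton_TNT = 4.184e+09 J, so 1.006 ton_TNT = 1.006 * 4.184e+09 = 4.209104e+09 J. 0.3716 newton = 0.3716 N. Combine: 4.209104e+09 J / 0.3716 N = 1.1326975e+10 m. 1 nautical_mile = 1852 m, so 1.1326975e+10 m = 1.1326975e+10 / 1852 = 6116077.3 nautical_mile ≈ 6.116e+06 nautical_mile (4 s.f.). Final answer: 6.116e+06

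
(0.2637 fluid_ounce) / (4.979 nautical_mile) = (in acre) 1 fluid_ounce = 2.957353e-05 m^3, so 0.2637 fluid_ounce = 0.2637 * 2.957353e-05 = 7.7985397e-06 m^3. 1 nautical_mile = 1852 m, so 4.979 nautical_mile = 4.979 * 1852 = 9221.108 m. Combine: 7.7985397e-06 m^3 / 9221.108 m = 8.4572697e-10 m^2. 1 acre = 4046.8564 m^2, so 8.4572697e-10 m^2 = 8.4572697e-10 / 4046.8564 = 2.0898369e-13 acre ≈ 2.09e-13 acre (4 s.f.). Final answer: 2.09e-13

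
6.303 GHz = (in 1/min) 1 GHz = 1e+09 Hz, so 6.303 GHz = 6.303 * 1e+09 = 6.303e+09 Hz. 1 1/min = 0.016666667 Hz, so 6.303e+09 Hz = 6.303e+09 / 0.016666667 = 3.7818e+11 1/min ≈ 3.782e+11 1/min (4 s.f.). Final answer: 3.782e+11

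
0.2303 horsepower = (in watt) 171.7. Check: 1 horsepower = 745.69987 W, so 0.2303 horsepower = 0.2303 * 745.69987 = 171.73468 W. 171.73468 W = 171.73468 watt ≈ 171.7 watt (4 s.f.).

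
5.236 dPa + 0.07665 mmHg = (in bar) 0.0001074. Check: 1 dPa = 0.1 Pa, so 5.236 dPa = 5.236 * 0.1 = 0.5236 Pa. 1 mmHg = 133.32237 Pa, so 0.07665 mmHg = 0.07665 * 133.32237 = 10.21916 Pa. Sum: 0.5236 + 10.21916 = 10.74276 Pa. 1 bar = 100000 Pa, so 10.74276 Pa = 10.74276 / 100000 = 0.0001074276 bar ≈ 0.0001074 bar (4 s.f.).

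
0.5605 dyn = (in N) 5.605e-06. Check: 1 dyn = 1e-05 N, so 0.5605 dyn = 0.5605 * 1e-05 = 5.605e-06 N. Result: 5.605e-06 N.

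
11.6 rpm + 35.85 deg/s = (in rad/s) 1 rpm = 0.10471976 rad/s, so 11.6 rpm = 11.6 * 0.10471976 = 1.2147492 rad/s. 1 deg/s = 0.017453293 rad/s, so 35.85 deg/s = 35.85 * 0.017453293 = 0.62570054 rad/s. Sum: 1.2147492 + 0.62570054 = 1.8404497 rad/s. Result: 1.8404497 rad/s ≈ 1.84 rad/s (4 s.f.). Final answer: 1.84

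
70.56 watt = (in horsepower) 0.09462. Check: 70.56 watt = 70.56 W. 1 horsepower = 745.69987 W, so 70.56 W = 70.56 / 745.69987 = 0.094622519 horsepower ≈ 0.09462 horsepower (4 s.f.).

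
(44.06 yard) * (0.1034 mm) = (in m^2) 1 yard = 0.9144 m, so 44.06 yard = 44.06 * 0.9144 = 40.288464 m. 1 mm = 0.001 m, so 0.1034 mm = 0.1034 * 0.001 = 0.0001034 m. Combine: 40.288464 m * 0.0001034 m = 0.0041658272 m^2. Result: 0.0041658272 m^2 ≈ 0.004166 m^2 (4 s.f.). Final answer: 0.004166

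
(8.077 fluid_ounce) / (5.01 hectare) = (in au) 1 fluid_ounce = 2.957353e-05 m^3, so 8.077 fluid_ounce = 8.077 * 2.957353e-05 = 0.0002388654 m^3. 1 hectare = 10000 m^2, so 5.01 hectare = 5.01 * 10000 = 50100 m^2. Combine: 0.0002388654 m^3 / 50100 m^2 = 4.7677724e-09 m. 1 au = 1.4959787e+11 m, so 4.7677724e-09 m = 4.7677724e-09 / 1.4959787e+11 = 3.187059e-20 au ≈ 3.187e-20 au (4 s.f.). Final answer: 3.187e-20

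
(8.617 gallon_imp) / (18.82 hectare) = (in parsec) 1 gallon_imp = 0.00454609 m^3, so 8.617 gallon_imp = 8.617 * 0.00454609 = 0.039173658 m^3. 1 hectare = 10000 m^2, so 18.82 hectare = 18.82 * 10000 = 188200 m^2. Combine: 0.039173658 m^3 / 188200 m^2 = 2.0814908e-07 m. 1 parsec = 3.0856776e+16 m, so 2.0814908e-07 m = 2.0814908e-07 / 3.0856776e+16 = 6.7456524e-24 parsec ≈ 6.746e-24 parsec (4 s.f.). Final answer: 6.746e-24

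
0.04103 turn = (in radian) 1 turn = 6.2831853 rad, so 0.04103 turn = 0.04103 * 6.2831853 = 0.25779909 rad. 0.25779909 rad = 0.25779909 radian ≈ 0.2578 radian (4 s.f.). Final answer: 0.2578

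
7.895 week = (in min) 7.958e+04. Check: 1 week = 604800 s, so 7.895 week = 7.895 * 604800 = 4774896 s. 1 min = 60 s, so 4774896 s = 4774896 / 60 = 79581.6 min ≈ 7.958e+04 min (4 s.f.).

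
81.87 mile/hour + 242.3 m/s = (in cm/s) 1 mile/hour = 0.44704 m/s, so 81.87 mile/hour = 81.87 * 0.44704 = 36.599165 m/s. 242.3 m/s is already in m/s. Sum: 36.599165 + 242.3 = 278.89916 m/s. 1 cm/s = 0.01 m/s, so 278.89916 m/s = 278.89916 / 0.01 = 27889.916 cm/s ≈ 2.789e+04 cm/s (4 s.f.). Final answer: 2.789e+04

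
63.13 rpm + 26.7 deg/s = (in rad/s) 7.077. Check: 1 rpm = 0.10471976 rad/s, so 63.13 rpm = 63.13 * 0.10471976 = 6.6109581 rad/s. 1 deg/s = 0.017453293 rad/s, so 26.7 deg/s = 26.7 * 0.017453293 = 0.46600291 rad/s. Sum: 6.6109581 + 0.46600291 = 7.0769611 rad/s. Result: 7.0769611 rad/s ≈ 7.077 rad/s (4 s.f.).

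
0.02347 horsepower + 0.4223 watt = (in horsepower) 0.02404. Check: 1 horsepower = 745.69987 W, so 0.02347 horsepower = 0.02347 * 745.69987 = 17.501576 W. 0.4223 watt = 0.4223 W. Sum: 17.501576 + 0.4223 = 17.923876 W. 1 horsepower = 745.69987 W, so 17.923876 W = 17.923876 / 745.69987 = 0.024036314 horsepower ≈ 0.02404 horsepower (4 s.f.).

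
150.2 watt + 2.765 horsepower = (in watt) 150.2 watt = 150.2 W. 1 horsepower = 745.69987 W, so 2.765 horsepower = 2.765 * 745.69987 = 2061.8601 W. Sum: 150.2 + 2061.8601 = 2212.0601 W. 2212.0601 W = 2212.0601 watt ≈ 2212 watt (4 s.f.). Final answer: 2212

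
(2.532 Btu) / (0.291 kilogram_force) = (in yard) 1024. Check: 1 Btu = 1055.0559 J, so 2.532 Btu = 2.532 * 1055.0559 = 2671.4014 J. 1 kilogram_force = 9.80665 N, so 0.291 kilogram_force = 0.291 * 9.80665 = 2.8537351 N. Combine: 2671.4014 J / 2.8537351 N = 936.10699 m. 1 yard = 0.9144 m, so 936.10699 m = 936.10699 / 0.9144 = 1023.7391 yard ≈ 1024 yard (4 s.f.).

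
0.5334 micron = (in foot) 1 micron = 1e-06 m, so 0.5334 micron = 0.5334 * 1e-06 = 5.334e-07 m. 1 foot = 0.3048 m, so 5.334e-07 m = 5.334e-07 / 0.3048 = 1.75e-06 foot. Final answer: 1.75e-06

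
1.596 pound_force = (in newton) 7.099. Check: 1 pound_force = 4.4482216 N, so 1.596 pound_force = 1.596 * 4.4482216 = 7.0993617 N. 7.0993617 N = 7.0993617 newton ≈ 7.099 newton (4 s.f.).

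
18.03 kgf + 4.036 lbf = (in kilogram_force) 1 kgf = 9.80665 N, so 18.03 kgf = 18.03 * 9.80665 = 176.8139 N. 1 lbf = 4.4482216 N, so 4.036 lbf = 4.036 * 4.4482216 = 17.953022 N. Sum: 176.8139 + 17.953022 = 194.76692 N. 1 kilogram_force = 9.80665 N, so 194.76692 N = 194.76692 / 9.80665 = 19.860699 kilogram_force ≈ 19.86 kilogram_force (4 s.f.). Final answer: 19.86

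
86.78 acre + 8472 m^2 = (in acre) 1 acre = 4046.8564 m^2, so 86.78 acre = 86.78 * 4046.8564 = 351186.2 m^2. 8472 m^2 is already in m^2. Sum: 351186.2 + 8472 = 359658.2 m^2. 1 acre = 4046.8564 m^2, so 359658.2 m^2 = 359658.2 / 4046.8564 = 88.873477 acre ≈ 88.87 acre (4 s.f.). Final answer: 88.87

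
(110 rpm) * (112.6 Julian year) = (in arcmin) 1 rpm = 0.10471976 rad/s, so 110 rpm = 110 * 0.10471976 = 11.519173 rad/s. 1 Julian year = 31557600 s, so 112.6 Julian year = 112.6 * 31557600 = 3.5533858e+09 s. Combine: 11.519173 rad/s * 3.5533858e+09 s = 4.0932066e+10 rad. 1 arcmin = 0.00029088821 rad, so 4.0932066e+10 rad = 4.0932066e+10 / 0.00029088821 = 1.4071408e+14 arcmin ≈ 1.407e+14 arcmin (4 s.f.). Final answer: 1.407e+14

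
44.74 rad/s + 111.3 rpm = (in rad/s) 44.74 rad/s is already in rad/s. 1 rpm = 0.10471976 rad/s, so 111.3 rpm = 111.3 * 0.10471976 = 11.655309 rad/s. Sum: 44.74 + 11.655309 = 56.395309 rad/s. Result: 56.395309 rad/s ≈ 56.4 rad/s (4 s.f.). Final answer: 56.4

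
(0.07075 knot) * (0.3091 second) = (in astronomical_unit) 1 knot = 0.51444444 m/s, so 0.07075 knot = 0.07075 * 0.51444444 = 0.036396944 m/s. 0.3091 second = 0.3091 s. Combine: 0.036396944 m/s * 0.3091 s = 0.011250296 m. 1 astronomical_unit = 1.4959787e+11 m, so 0.011250296 m = 0.011250296 / 1.4959787e+11 = 7.5203581e-14 astronomical_unit ≈ 7.52e-14 astronomical_unit (4 s.f.). Final answer: 7.52e-14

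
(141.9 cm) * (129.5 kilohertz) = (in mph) 1 cm = 0.01 m, so 141.9 cm = 141.9 * 0.01 = 1.419 m. 1 kilohertz = 1000 Hz, so 129.5 kilohertz = 129.5 * 1000 = 129500 Hz. Combine: 1.419 m * 129500 Hz = 183760.5 m/s. 1 mph = 0.44704 m/s, so 183760.5 m/s = 183760.5 / 0.44704 = 411060.53 mph ≈ 4.111e+05 mph (4 s.f.). Final answer: 4.111e+05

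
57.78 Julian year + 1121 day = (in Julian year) 60.85. Check: 1 Julian year = 31557600 s, so 57.78 Julian year = 57.78 * 31557600 = 1.8233981e+09 s. 1 day = 86400 s, so 1121 day = 1121 * 86400 = 96854400 s. Sum: 1.8233981e+09 + 96854400 = 1.9202525e+09 s. 1 Julian year = 31557600 s, so 1.9202525e+09 s = 1.9202525e+09 / 31557600 = 60.849131 Julian year ≈ 60.85 Julian year (4 s.f.).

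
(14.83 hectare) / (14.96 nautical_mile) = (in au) 3.578e-11. Check: 1 hectare = 10000 m^2, so 14.83 hectare = 14.83 * 10000 = 148300 m^2. 1 nautical_mile = 1852 m, so 14.96 nautical_mile = 14.96 * 1852 = 27705.92 m. Combine: 148300 m^2 / 27705.92 m = 5.3526467 m. 1 au = 1.4959787e+11 m, so 5.3526467 m = 5.3526467 / 1.4959787e+11 = 3.5780233e-11 au ≈ 3.578e-11 au (4 s.f.).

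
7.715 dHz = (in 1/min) 1 dHz = 0.1 Hz, so 7.715 dHz = 7.715 * 0.1 = 0.7715 Hz. 1 1/min = 0.016666667 Hz, so 0.7715 Hz = 0.7715 / 0.016666667 = 46.29 1/min. Final answer: 46.29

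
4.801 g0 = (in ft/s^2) 154.5. Check: 1 g0 = 9.80665 m/s^2, so 4.801 g0 = 4.801 * 9.80665 = 47.081727 m/s^2. 1 ft/s^2 = 0.3048 m/s^2, so 47.081727 m/s^2 = 47.081727 / 0.3048 = 154.46761 ft/s^2 ≈ 154.5 ft/s^2 (4 s.f.).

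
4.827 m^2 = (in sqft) 1 sqft = 0.09290304 m^2, so 4.827 m^2 = 4.827 / 0.09290304 = 51.957396 sqft ≈ 51.96 sqft (4 s.f.). Final answer: 51.96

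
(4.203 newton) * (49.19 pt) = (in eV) 4.552e+17. Check: 4.203 newton = 4.203 N. 1 pt = 0.00035277778 m, so 49.19 pt = 49.19 * 0.00035277778 = 0.017353139 m. Combine: 4.203 N * 0.017353139 m = 0.072935243 J. 1 eV = 1.6021766e-19 J, so 0.072935243 J = 0.072935243 / 1.6021766e-19 = 4.5522598e+17 eV ≈ 4.552e+17 eV (4 s.f.).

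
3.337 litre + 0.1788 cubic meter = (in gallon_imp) 40.06. Check: 1 litre = 0.001 m^3, so 3.337 litre = 3.337 * 0.001 = 0.003337 m^3. 0.1788 cubic meter = 0.1788 m^3. Sum: 0.003337 + 0.1788 = 0.182137 m^3. 1 gallon_imp = 0.00454609 m^3, so 0.182137 m^3 = 0.182137 / 0.00454609 = 40.064539 gallon_imp ≈ 40.06 gallon_imp (4 s.f.).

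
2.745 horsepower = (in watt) 2047. Check: 1 horsepower = 745.69987 W, so 2.745 horsepower = 2.745 * 745.69987 = 2046.9461 W. 2046.9461 W = 2046.9461 watt ≈ 2047 watt (4 s.f.).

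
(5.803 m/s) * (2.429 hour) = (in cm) 5.074e+06. Check: 5.803 m/s is already in m/s. 1 hour = 3600 s, so 2.429 hour = 2.429 * 3600 = 8744.4 s. Combine: 5.803 m/s * 8744.4 s = 50743.753 m. 1 cm = 0.01 m, so 50743.753 m = 50743.753 / 0.01 = 5074375.3 cm ≈ 5.074e+06 cm (4 s.f.).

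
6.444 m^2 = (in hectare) 0.0006444. Check: 1 hectare = 10000 m^2, so 6.444 m^2 = 6.444 / 10000 = 0.0006444 hectare.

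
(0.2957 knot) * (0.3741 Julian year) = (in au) 1.2e-05. Check: 1 knot = 0.51444444 m/s, so 0.2957 knot = 0.2957 * 0.51444444 = 0.15212122 m/s. 1 Julian year = 31557600 s, so 0.3741 Julian year = 0.3741 * 31557600 = 11805698 s. Combine: 0.15212122 m/s * 11805698 s = 1795897.2 m. 1 au = 1.4959787e+11 m, so 1795897.2 m = 1795897.2 / 1.4959787e+11 = 1.2004832e-05 au ≈ 1.2e-05 au (4 s.f.).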